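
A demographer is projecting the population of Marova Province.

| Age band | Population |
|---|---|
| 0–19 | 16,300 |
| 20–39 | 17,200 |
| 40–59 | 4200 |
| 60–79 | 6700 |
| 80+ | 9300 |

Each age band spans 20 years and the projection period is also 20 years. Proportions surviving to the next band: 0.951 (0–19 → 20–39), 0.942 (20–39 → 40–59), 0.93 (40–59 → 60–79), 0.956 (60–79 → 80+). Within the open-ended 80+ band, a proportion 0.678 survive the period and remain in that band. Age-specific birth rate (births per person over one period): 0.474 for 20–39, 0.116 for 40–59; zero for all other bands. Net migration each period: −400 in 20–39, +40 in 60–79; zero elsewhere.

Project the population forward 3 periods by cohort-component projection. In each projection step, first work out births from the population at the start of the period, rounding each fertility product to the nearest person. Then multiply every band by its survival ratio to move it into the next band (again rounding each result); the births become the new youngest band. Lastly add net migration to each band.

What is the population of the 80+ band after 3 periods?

After projecting period 1:
Births: 17200 × 0.474 = 8153, 4200 × 0.116 = 487 → 8640
20–39: 16300 × 0.951 = 15501
40–59: 17200 × 0.942 = 16202
60–79: 4200 × 0.93 = 3906
80+: 6700 × 0.956 + 9300 × 0.678 = 6405 + 6305 = 12710
Net migration: 20–39 − 400 → 15101; 60–79 + 40 → 3946
→ [8640, 15101, 16202, 3946, 12710]
After projecting period 2:
Births: 15101 × 0.474 = 7158, 16202 × 0.116 = 1879 → 9037
20–39: 8640 × 0.951 = 8217
40–59: 15101 × 0.942 = 14225
60–79: 16202 × 0.93 = 15068
80+: 3946 × 0.956 + 12710 × 0.678 = 3772 + 8617 = 12389
Net migration: 20–39 − 400 → 7817; 60–79 + 40 → 15108
→ [9037, 7817, 14225, 15108, 12389]
After projecting period 3:
Births: 7817 × 0.474 = 3705, 14225 × 0.116 = 1650 → 5355
20–39: 9037 × 0.951 = 8594
40–59: 7817 × 0.942 = 7364
60–79: 14225 × 0.93 = 13229
80+: 15108 × 0.956 + 12389 × 0.678 = 14443 + 8400 = 22843
Net migration: 20–39 − 400 → 8194; 60–79 + 40 → 13269
→ [5355, 8194, 7364, 13269, 22843]

22843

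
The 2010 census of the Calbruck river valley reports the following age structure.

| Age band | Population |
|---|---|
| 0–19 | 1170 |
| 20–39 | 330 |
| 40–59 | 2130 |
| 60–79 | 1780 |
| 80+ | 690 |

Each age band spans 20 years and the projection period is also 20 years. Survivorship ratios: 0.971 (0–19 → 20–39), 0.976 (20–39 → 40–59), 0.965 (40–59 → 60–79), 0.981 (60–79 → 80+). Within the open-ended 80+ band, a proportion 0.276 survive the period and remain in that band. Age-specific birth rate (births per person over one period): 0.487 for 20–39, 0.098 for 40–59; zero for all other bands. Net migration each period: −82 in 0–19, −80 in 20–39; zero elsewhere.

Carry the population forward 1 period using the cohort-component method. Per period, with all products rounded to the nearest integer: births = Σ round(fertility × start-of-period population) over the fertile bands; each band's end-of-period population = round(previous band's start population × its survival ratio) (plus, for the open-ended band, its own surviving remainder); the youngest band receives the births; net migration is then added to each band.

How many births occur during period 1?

— Period 1 —
Births: 330 * 0.487 = 161 ; 2130 * 0.098 = 209 ⇒ total 370
20–39: 1170 * 0.971 = 1136
40–59: 330 * 0.976 = 322
60–79: 2130 * 0.965 = 2055
80+: 1780 * 0.981 + 690 * 0.276 = 1746 + 190 = 1936
Net migration: 0–19 − 82 → 288; 20–39 − 80 → 1056
Population now: 0–19=288, 20–39=1056, 40–59=322, 60–79=2055, 80+=1936

370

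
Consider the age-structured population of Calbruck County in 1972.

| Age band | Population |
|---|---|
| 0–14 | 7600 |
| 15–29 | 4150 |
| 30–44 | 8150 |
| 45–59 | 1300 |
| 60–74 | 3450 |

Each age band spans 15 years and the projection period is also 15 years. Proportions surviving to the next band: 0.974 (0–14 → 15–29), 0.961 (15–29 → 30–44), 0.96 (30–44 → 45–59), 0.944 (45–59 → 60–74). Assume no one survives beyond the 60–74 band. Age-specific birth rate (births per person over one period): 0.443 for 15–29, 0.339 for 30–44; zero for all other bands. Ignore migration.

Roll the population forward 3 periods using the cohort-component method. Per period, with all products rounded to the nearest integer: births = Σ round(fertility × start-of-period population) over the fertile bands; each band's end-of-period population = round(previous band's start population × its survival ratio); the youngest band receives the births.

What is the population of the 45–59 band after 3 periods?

6828

Let band 1 be 0–14 through band 5 = 60–74.
[period 1]
Births: 4150 × 0.443 = 1838 ; 8150 × 0.339 = 2763 — total 4601
Band 2: 7600 × 0.974 = 7402
Band 3: 4150 × 0.961 = 3988
Band 4: 8150 × 0.96 = 7824
Band 5: 1300 × 0.944 = 1227
End of period: [4601, 7402, 3988, 7824, 1227]
[period 2]
Births: 7402 × 0.443 = 3279 ; 3988 × 0.339 = 1352 — total 4631
Band 2: 4601 × 0.974 = 4481
Band 3: 7402 × 0.961 = 7113
Band 4: 3988 × 0.96 = 3828
Band 5: 7824 × 0.944 = 7386
End of period: [4631, 4481, 7113, 3828, 7386]
[period 3]
Births: 4481 × 0.443 = 1985 ; 7113 × 0.339 = 2411 — total 4396
Band 2: 4631 × 0.974 = 4511
Band 3: 4481 × 0.961 = 4306
Band 4: 7113 × 0.96 = 6828
Band 5: 3828 × 0.944 = 3614
End of period: [4396, 4511, 4306, 6828, 3614]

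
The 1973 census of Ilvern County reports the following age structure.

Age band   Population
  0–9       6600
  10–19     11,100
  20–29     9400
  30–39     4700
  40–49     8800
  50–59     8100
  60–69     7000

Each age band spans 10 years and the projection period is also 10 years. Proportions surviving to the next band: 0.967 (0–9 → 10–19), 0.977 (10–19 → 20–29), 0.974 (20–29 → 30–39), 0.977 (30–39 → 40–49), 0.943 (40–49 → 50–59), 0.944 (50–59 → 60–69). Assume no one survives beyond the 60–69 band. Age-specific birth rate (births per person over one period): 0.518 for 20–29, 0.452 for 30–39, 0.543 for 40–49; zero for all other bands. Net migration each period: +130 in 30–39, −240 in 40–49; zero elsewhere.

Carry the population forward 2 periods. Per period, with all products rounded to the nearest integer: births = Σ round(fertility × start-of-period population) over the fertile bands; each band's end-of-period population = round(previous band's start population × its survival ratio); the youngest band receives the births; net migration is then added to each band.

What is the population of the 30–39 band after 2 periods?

Period 1:
Births: 9400 × 0.518 = 4869 ; 4700 × 0.452 = 2124 ; 8800 × 0.543 = 4778 ⇒ total 11771
10–19: 6600 × 0.967 = 6382
20–29: 11100 × 0.977 = 10845
30–39: 9400 × 0.974 = 9156
40–49: 4700 × 0.977 = 4592
50–59: 8800 × 0.943 = 8298
60–69: 8100 × 0.944 = 7646
Net migration: 30–39 + 130 → 9286; 40–49 − 240 → 4352
Giving 11771 / 6382 / 10845 / 9286 / 4352 / 8298 / 7646.
Period 2:
Births: 10845 × 0.518 = 5618 ; 9286 × 0.452 = 4197 ; 4352 × 0.543 = 2363 ⇒ total 12178
10–19: 11771 × 0.967 = 11383
20–29: 6382 × 0.977 = 6235
30–39: 10845 × 0.974 = 10563
40–49: 9286 × 0.977 = 9072
50–59: 4352 × 0.943 = 4104
60–69: 8298 × 0.944 = 7833
Net migration: 30–39 + 130 → 10693; 40–49 − 240 → 8832
Giving 12178 / 11383 / 6235 / 10693 / 8832 / 4104 / 7833.

10693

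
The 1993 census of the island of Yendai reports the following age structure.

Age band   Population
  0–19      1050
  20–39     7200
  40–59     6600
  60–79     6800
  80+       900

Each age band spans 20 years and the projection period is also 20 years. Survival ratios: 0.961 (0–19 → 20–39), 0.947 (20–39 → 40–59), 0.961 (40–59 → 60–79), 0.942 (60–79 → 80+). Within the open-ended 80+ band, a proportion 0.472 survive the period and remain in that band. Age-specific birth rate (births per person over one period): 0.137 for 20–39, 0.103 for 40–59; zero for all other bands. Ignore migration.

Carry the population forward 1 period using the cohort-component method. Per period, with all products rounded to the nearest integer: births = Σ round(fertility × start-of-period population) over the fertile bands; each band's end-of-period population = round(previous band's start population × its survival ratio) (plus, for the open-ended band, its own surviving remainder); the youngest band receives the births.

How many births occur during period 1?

1666

Call the groups 1 to 5, youngest first.
Period 1:
Births: 7200 × 0.137 = 986 ; 6600 × 0.103 = 680 → total 1666
Group 2: 1050 × 0.961 = 1009
Group 3: 7200 × 0.947 = 6818
Group 4: 6600 × 0.961 = 6343
Group 5: 6800 × 0.942 + 900 × 0.472 = 6406 + 425 = 6831
Population now: 0–19=1666, 20–39=1009, 40–59=6818, 60–79=6343, 80+=6831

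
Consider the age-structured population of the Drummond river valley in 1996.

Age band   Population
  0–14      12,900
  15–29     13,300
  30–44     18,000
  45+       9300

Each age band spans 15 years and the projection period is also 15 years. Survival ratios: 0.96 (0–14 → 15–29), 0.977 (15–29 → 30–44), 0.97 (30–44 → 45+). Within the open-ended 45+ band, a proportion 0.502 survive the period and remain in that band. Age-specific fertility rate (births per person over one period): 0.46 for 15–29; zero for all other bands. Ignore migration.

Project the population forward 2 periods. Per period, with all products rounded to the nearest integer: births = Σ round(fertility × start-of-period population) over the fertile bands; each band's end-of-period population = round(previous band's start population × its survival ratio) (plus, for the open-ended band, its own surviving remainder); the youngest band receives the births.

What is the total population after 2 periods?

47382

Numbering the groups 1..4 from youngest to oldest:
— Period 1 —
Births: 13300 × 0.46 = 6118
Group 2: 12900 × 0.96 = 12384
Group 3: 13300 × 0.977 = 12994
Group 4: 18000 × 0.97 + 9300 × 0.502 = 17460 + 4669 = 22129
Giving 6118 / 12384 / 12994 / 22129.
— Period 2 —
Births: 12384 × 0.46 = 5697
Group 2: 6118 × 0.96 = 5873
Group 3: 12384 × 0.977 = 12099
Group 4: 12994 × 0.97 + 22129 × 0.502 = 12604 + 11109 = 23713
Giving 5697 / 5873 / 12099 / 23713.
Total after period 2: 5697 + 5873 + 12099 + 23713 = 47382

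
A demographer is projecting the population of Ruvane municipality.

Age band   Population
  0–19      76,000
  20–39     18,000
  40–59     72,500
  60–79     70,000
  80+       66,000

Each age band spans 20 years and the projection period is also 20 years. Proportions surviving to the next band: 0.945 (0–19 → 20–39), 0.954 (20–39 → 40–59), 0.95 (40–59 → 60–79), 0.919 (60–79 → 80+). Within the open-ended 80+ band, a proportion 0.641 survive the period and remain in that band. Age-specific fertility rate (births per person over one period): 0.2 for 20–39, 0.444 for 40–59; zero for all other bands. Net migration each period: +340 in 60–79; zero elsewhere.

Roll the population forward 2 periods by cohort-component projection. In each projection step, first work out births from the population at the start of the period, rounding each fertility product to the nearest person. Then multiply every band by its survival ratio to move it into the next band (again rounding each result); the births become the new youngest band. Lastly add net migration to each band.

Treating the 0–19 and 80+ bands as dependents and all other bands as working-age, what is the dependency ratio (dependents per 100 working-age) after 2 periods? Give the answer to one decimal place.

— Period 1 —
Births: 18000 * 0.2 = 3600  |  72500 * 0.444 = 32190 → total 35790
20–39: 76000 * 0.945 = 71820
40–59: 18000 * 0.954 = 17172
60–79: 72500 * 0.95 = 68875
80+: 70000 * 0.919 + 66000 * 0.641 = 64330 + 42306 = 106636
Net migration: 60–79 + 340 → 69215
→ [35790, 71820, 17172, 69215, 106636]
— Period 2 —
Births: 71820 * 0.2 = 14364  |  17172 * 0.444 = 7624 → total 21988
20–39: 35790 * 0.945 = 33822
40–59: 71820 * 0.954 = 68516
60–79: 17172 * 0.95 = 16313
80+: 69215 * 0.919 + 106636 * 0.641 = 63609 + 68354 = 131963
Net migration: 60–79 + 340 → 16653
→ [21988, 33822, 68516, 16653, 131963]
Dependents (band 0–19 + band 80+) = 21988 + 131963 = 153951; working-age = 118991; ratio = 153951/118991 × 100 = 129.4

129.4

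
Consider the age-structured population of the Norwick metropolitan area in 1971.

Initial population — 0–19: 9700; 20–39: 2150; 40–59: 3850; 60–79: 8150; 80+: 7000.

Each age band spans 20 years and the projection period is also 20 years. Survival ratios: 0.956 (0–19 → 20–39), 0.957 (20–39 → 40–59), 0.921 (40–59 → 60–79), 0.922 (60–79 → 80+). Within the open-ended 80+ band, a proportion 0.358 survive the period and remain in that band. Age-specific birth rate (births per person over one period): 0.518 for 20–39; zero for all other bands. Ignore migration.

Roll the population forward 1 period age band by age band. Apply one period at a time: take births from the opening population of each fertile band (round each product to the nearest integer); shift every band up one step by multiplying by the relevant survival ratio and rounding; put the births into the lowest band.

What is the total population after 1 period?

26011

Period 1:
Births: 2150 × 0.518 = 1114
20–39: 9700 × 0.956 = 9273
40–59: 2150 × 0.957 = 2058
60–79: 3850 × 0.921 = 3546
80+: 8150 × 0.922 + 7000 × 0.358 = 7514 + 2506 = 10020
End of period: [1114, 9273, 2058, 3546, 10020]
Total after period 1: 1114 + 9273 + 2058 + 3546 + 10020 = 26011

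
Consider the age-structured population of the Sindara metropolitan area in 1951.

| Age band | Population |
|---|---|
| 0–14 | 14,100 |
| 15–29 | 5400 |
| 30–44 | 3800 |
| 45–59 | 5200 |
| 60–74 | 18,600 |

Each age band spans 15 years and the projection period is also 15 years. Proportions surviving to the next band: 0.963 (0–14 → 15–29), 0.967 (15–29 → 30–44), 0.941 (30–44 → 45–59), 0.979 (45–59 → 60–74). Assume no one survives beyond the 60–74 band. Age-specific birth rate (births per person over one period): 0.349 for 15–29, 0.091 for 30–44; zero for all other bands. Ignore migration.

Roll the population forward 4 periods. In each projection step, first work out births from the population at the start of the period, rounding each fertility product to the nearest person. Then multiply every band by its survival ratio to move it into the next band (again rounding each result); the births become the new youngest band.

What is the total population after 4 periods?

Call the groups 1 to 5, youngest first.
— Period 1 —
Births: 5400 × 0.349 = 1885, 3800 × 0.091 = 346 ⇒ total 2231
Group 2: 14100 × 0.963 = 13578
Group 3: 5400 × 0.967 = 5222
Group 4: 3800 × 0.941 = 3576
Group 5: 5200 × 0.979 = 5091
→ [2231, 13578, 5222, 3576, 5091]
— Period 2 —
Births: 13578 × 0.349 = 4739, 5222 × 0.091 = 475 ⇒ total 5214
Group 2: 2231 × 0.963 = 2148
Group 3: 13578 × 0.967 = 13130
Group 4: 5222 × 0.941 = 4914
Group 5: 3576 × 0.979 = 3501
→ [5214, 2148, 13130, 4914, 3501]
— Period 3 —
Births: 2148 × 0.349 = 750, 13130 × 0.091 = 1195 ⇒ total 1945
Group 2: 5214 × 0.963 = 5021
Group 3: 2148 × 0.967 = 2077
Group 4: 13130 × 0.941 = 12355
Group 5: 4914 × 0.979 = 4811
→ [1945, 5021, 2077, 12355, 4811]
— Period 4 —
Births: 5021 × 0.349 = 1752, 2077 × 0.091 = 189 ⇒ total 1941
Group 2: 1945 × 0.963 = 1873
Group 3: 5021 × 0.967 = 4855
Group 4: 2077 × 0.941 = 1954
Group 5: 12355 × 0.979 = 12096
→ [1941, 1873, 4855, 1954, 12096]
Total after period 4: 1941 + 1873 + 4855 + 1954 + 12096 = 22719

22719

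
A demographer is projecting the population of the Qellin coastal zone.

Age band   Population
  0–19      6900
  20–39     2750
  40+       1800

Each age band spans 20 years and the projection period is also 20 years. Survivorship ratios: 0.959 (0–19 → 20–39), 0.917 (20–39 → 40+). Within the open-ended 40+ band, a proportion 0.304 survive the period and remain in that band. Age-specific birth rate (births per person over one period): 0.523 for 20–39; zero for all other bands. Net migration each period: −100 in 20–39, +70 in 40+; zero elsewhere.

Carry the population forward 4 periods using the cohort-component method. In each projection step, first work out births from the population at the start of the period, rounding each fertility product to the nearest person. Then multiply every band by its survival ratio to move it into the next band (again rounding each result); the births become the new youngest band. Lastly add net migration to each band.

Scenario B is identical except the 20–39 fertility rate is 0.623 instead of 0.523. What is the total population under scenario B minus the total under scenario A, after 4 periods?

1634

Let group 1 be 0–19 through group 3 = 40+.
— Period 1 —
Births: 2750 × 0.523 = 1438
Group 2: 6900 × 0.959 = 6617
Group 3: 2750 × 0.917 + 1800 × 0.304 = 2522 + 547 = 3069
Net migration: Group 2 − 100 → 6517; Group 3 + 70 → 3139
Giving 1438 / 6517 / 3139.
— Period 2 —
Births: 6517 × 0.523 = 3408
Group 2: 1438 × 0.959 = 1379
Group 3: 6517 × 0.917 + 3139 × 0.304 = 5976 + 954 = 6930
Net migration: Group 2 − 100 → 1279; Group 3 + 70 → 7000
Giving 3408 / 1279 / 7000.
— Period 3 —
Births: 1279 × 0.523 = 669
Group 2: 3408 × 0.959 = 3268
Group 3: 1279 × 0.917 + 7000 × 0.304 = 1173 + 2128 = 3301
Net migration: Group 2 − 100 → 3168; Group 3 + 70 → 3371
Giving 669 / 3168 / 3371.
— Period 4 —
Births: 3168 × 0.523 = 1657
Group 2: 669 × 0.959 = 642
Group 3: 3168 × 0.917 + 3371 × 0.304 = 2905 + 1025 = 3930
Net migration: Group 2 − 100 → 542; Group 3 + 70 → 4000
Giving 1657 / 542 / 4000.
Scenario A total after 4 periods: 6199
Scenario B projection —
— Period 1 —
Births: 2750 × 0.623 = 1713
Group 2: 6900 × 0.959 = 6617
Group 3: 2750 × 0.917 + 1800 × 0.304 = 2522 + 547 = 3069
Net migration: Group 2 − 100 → 6517; Group 3 + 70 → 3139
Giving 1713 / 6517 / 3139.
— Period 2 —
Births: 6517 × 0.623 = 4060
Group 2: 1713 × 0.959 = 1643
Group 3: 6517 × 0.917 + 3139 × 0.304 = 5976 + 954 = 6930
Net migration: Group 2 − 100 → 1543; Group 3 + 70 → 7000
Giving 4060 / 1543 / 7000.
— Period 3 —
Births: 1543 × 0.623 = 961
Group 2: 4060 × 0.959 = 3894
Group 3: 1543 × 0.917 + 7000 × 0.304 = 1415 + 2128 = 3543
Net migration: Group 2 − 100 → 3794; Group 3 + 70 → 3613
Giving 961 / 3794 / 3613.
— Period 4 —
Births: 3794 × 0.623 = 2364
Group 2: 961 × 0.959 = 922
Group 3: 3794 × 0.917 + 3613 × 0.304 = 3479 + 1098 = 4577
Net migration: Group 2 − 100 → 822; Group 3 + 70 → 4647
Giving 2364 / 822 / 4647.
Scenario B total after 4 periods: 7833
Difference B − A = 7833 − 6199 = 1634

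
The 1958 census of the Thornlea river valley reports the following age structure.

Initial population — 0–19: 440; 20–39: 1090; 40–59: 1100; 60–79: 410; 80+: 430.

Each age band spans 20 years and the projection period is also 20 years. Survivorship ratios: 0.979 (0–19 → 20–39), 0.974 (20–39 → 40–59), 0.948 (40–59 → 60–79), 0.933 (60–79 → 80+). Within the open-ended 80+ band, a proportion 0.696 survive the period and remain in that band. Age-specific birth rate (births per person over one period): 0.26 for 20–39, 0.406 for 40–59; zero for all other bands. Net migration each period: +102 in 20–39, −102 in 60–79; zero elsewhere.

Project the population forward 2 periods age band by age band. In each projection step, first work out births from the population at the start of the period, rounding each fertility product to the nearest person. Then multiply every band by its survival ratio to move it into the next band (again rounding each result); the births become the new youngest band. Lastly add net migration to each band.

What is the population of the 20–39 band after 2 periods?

— Period 1 —
Births: 1090 × 0.26 = 283, 1100 × 0.406 = 447 — total 730
20–39: 440 × 0.979 = 431
40–59: 1090 × 0.974 = 1062
60–79: 1100 × 0.948 = 1043
80+: 410 × 0.933 + 430 × 0.696 = 383 + 299 = 682
Net migration: 20–39 + 102 → 533; 60–79 − 102 → 941
Giving 730 / 533 / 1062 / 941 / 682.
— Period 2 —
Births: 533 × 0.26 = 139, 1062 × 0.406 = 431 — total 570
20–39: 730 × 0.979 = 715
40–59: 533 × 0.974 = 519
60–79: 1062 × 0.948 = 1007
80+: 941 × 0.933 + 682 × 0.696 = 878 + 475 = 1353
Net migration: 20–39 + 102 → 817; 60–79 − 102 → 905
Giving 570 / 817 / 519 / 905 / 1353.

817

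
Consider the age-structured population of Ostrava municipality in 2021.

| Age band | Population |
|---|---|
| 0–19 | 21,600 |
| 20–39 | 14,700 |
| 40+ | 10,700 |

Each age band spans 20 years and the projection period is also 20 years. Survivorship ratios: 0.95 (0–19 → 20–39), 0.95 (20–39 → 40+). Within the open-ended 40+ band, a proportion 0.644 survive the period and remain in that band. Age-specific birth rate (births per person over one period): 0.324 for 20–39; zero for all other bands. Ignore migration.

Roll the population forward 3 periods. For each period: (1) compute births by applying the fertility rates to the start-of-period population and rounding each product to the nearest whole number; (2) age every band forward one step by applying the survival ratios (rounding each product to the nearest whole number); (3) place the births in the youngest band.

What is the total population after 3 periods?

(Groups numbered youngest = 1 to oldest = 3.)
Period 1.
Births: 14700 * 0.324 = 4763
Group 2: 21600 * 0.95 = 20520
Group 3: 14700 * 0.95 + 10700 * 0.644 = 13965 + 6891 = 20856
→ [4763, 20520, 20856]
Period 2.
Births: 20520 * 0.324 = 6648
Group 2: 4763 * 0.95 = 4525
Group 3: 20520 * 0.95 + 20856 * 0.644 = 19494 + 13431 = 32925
→ [6648, 4525, 32925]
Period 3.
Births: 4525 * 0.324 = 1466
Group 2: 6648 * 0.95 = 6316
Group 3: 4525 * 0.95 + 32925 * 0.644 = 4299 + 21204 = 25503
→ [1466, 6316, 25503]
Total after period 3: 1466 + 6316 + 25503 = 33285

33285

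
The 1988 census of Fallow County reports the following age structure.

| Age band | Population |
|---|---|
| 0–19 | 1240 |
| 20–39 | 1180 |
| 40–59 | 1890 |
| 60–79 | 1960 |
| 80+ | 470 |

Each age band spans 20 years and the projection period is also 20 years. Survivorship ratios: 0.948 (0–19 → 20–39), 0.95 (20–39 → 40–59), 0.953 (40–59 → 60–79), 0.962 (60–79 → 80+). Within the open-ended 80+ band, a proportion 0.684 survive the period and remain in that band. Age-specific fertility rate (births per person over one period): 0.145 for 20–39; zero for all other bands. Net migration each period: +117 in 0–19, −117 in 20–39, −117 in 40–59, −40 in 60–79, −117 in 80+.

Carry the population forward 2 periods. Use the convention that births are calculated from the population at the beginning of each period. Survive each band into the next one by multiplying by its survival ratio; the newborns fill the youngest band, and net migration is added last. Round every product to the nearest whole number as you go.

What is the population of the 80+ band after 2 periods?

Period 1.
Births: 1180 * 0.145 = 171
20–39: 1240 * 0.948 = 1176
40–59: 1180 * 0.95 = 1121
60–79: 1890 * 0.953 = 1801
80+: 1960 * 0.962 + 470 * 0.684 = 1886 + 321 = 2207
Net migration: 0–19 + 117 → 288; 20–39 − 117 → 1059; 40–59 − 117 → 1004; 60–79 − 40 → 1761; 80+ − 117 → 2090
End of period: [288, 1059, 1004, 1761, 2090]
Period 2.
Births: 1059 * 0.145 = 154
20–39: 288 * 0.948 = 273
40–59: 1059 * 0.95 = 1006
60–79: 1004 * 0.953 = 957
80+: 1761 * 0.962 + 2090 * 0.684 = 1694 + 1430 = 3124
Net migration: 0–19 + 117 → 271; 20–39 − 117 → 156; 40–59 − 117 → 889; 60–79 − 40 → 917; 80+ − 117 → 3007
End of period: [271, 156, 889, 917, 3007]

3007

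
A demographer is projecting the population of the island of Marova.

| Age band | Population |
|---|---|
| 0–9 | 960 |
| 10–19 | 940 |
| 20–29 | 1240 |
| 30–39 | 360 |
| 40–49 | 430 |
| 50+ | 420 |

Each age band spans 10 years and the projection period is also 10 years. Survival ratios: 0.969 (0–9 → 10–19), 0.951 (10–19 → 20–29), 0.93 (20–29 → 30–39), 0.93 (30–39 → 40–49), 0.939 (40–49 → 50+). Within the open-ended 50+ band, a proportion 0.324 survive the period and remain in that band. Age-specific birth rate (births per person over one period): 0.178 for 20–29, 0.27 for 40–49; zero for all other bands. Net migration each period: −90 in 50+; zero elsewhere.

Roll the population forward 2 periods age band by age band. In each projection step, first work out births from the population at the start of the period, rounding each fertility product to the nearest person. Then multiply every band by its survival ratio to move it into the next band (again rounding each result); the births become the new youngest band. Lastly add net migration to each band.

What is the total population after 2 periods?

— Period 1 —
Births: 1240 × 0.178 = 221 ; 430 × 0.27 = 116 — total 337
10–19: 960 × 0.969 = 930
20–29: 940 × 0.951 = 894
30–39: 1240 × 0.93 = 1153
40–49: 360 × 0.93 = 335
50+: 430 × 0.939 + 420 × 0.324 = 404 + 136 = 540
Net migration: 50+ − 90 → 450
→ [337, 930, 894, 1153, 335, 450]
— Period 2 —
Births: 894 × 0.178 = 159 ; 335 × 0.27 = 90 — total 249
10–19: 337 × 0.969 = 327
20–29: 930 × 0.951 = 884
30–39: 894 × 0.93 = 831
40–49: 1153 × 0.93 = 1072
50+: 335 × 0.939 + 450 × 0.324 = 315 + 146 = 461
Net migration: 50+ − 90 → 371
→ [249, 327, 884, 831, 1072, 371]
Total after period 2: 249 + 327 + 884 + 831 + 1072 + 371 = 3734

3734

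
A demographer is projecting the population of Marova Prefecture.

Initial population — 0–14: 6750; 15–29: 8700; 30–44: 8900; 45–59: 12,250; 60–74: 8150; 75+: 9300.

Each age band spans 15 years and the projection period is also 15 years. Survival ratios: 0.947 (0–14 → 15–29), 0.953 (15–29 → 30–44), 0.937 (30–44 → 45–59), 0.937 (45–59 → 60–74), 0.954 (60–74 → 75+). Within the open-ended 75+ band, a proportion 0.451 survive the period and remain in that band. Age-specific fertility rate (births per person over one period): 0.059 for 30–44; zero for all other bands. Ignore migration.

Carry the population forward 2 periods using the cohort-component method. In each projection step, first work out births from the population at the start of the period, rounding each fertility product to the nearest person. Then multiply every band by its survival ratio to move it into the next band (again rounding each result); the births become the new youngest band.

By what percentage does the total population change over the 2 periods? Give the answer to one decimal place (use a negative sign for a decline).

Period 1:
Births: 8900 × 0.059 = 525
15–29: 6750 × 0.947 = 6392
30–44: 8700 × 0.953 = 8291
45–59: 8900 × 0.937 = 8339
60–74: 12250 × 0.937 = 11478
75+: 8150 × 0.954 + 9300 × 0.451 = 7775 + 4194 = 11969
End of period: [525, 6392, 8291, 8339, 11478, 11969]
Period 2:
Births: 8291 × 0.059 = 489
15–29: 525 × 0.947 = 497
30–44: 6392 × 0.953 = 6092
45–59: 8291 × 0.937 = 7769
60–74: 8339 × 0.937 = 7814
75+: 11478 × 0.954 + 11969 × 0.451 = 10950 + 5398 = 16348
End of period: [489, 497, 6092, 7769, 7814, 16348]
Total: 54050 → 39009; change = -15041; percentage change = -27.8%

-27.8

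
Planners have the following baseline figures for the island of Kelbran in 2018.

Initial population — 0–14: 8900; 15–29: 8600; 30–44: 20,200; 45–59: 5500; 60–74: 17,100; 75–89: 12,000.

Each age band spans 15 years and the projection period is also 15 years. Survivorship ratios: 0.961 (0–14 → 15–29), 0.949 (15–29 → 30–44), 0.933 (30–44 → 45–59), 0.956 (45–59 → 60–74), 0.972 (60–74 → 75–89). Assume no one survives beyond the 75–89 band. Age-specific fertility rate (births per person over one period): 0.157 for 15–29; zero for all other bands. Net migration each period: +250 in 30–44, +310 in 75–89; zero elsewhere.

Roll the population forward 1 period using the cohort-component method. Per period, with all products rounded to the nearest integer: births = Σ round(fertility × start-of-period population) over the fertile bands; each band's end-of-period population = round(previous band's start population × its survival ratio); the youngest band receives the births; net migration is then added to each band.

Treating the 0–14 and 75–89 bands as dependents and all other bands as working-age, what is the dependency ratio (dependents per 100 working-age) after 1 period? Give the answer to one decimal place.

Let group 1 be 0–14 through group 6 = 75–89.
After projecting period 1:
Births: 8600 * 0.157 = 1350
Group 2: 8900 * 0.961 = 8553
Group 3: 8600 * 0.949 = 8161
Group 4: 20200 * 0.933 = 18847
Group 5: 5500 * 0.956 = 5258
Group 6: 17100 * 0.972 = 16621
Net migration: Group 3 + 250 → 8411; Group 6 + 310 → 16931
Giving 1350 / 8553 / 8411 / 18847 / 5258 / 16931.
Dependents (band 0–14 + band 75–89) = 1350 + 16931 = 18281; working-age = 41069; ratio = 18281/41069 × 100 = 44.5

44.5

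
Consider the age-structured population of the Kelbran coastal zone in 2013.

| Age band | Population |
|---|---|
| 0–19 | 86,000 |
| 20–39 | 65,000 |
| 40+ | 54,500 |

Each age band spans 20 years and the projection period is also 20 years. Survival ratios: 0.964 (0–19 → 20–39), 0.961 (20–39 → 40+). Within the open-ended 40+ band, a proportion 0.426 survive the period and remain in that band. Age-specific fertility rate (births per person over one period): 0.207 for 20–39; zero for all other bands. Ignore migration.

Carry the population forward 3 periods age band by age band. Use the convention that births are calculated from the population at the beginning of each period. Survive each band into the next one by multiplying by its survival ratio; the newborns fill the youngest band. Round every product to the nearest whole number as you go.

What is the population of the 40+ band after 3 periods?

61954

(Groups numbered youngest = 1 to oldest = 3.)
[period 1]
Births: 65000 × 0.207 = 13455
Group 2: 86000 × 0.964 = 82904
Group 3: 65000 × 0.961 + 54500 × 0.426 = 62465 + 23217 = 85682
Population now: 0–19=13455, 20–39=82904, 40+=85682
[period 2]
Births: 82904 × 0.207 = 17161
Group 2: 13455 × 0.964 = 12971
Group 3: 82904 × 0.961 + 85682 × 0.426 = 79671 + 36501 = 116172
Population now: 0–19=17161, 20–39=12971, 40+=116172
[period 3]
Births: 12971 × 0.207 = 2685
Group 2: 17161 × 0.964 = 16543
Group 3: 12971 × 0.961 + 116172 × 0.426 = 12465 + 49489 = 61954
Population now: 0–19=2685, 20–39=16543, 40+=61954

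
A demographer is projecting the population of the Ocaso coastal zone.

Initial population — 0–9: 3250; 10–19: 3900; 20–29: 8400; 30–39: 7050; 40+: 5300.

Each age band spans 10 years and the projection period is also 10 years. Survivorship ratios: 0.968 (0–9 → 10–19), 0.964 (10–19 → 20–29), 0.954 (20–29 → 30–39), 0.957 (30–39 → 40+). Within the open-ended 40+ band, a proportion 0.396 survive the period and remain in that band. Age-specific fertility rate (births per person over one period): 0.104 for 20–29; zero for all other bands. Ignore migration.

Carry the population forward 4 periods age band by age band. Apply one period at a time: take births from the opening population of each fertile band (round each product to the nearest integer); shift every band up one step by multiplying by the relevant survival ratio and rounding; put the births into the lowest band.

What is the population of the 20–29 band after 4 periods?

[period 1]
Births: 8400 × 0.104 = 874
10–19: 3250 × 0.968 = 3146
20–29: 3900 × 0.964 = 3760
30–39: 8400 × 0.954 = 8014
40+: 7050 × 0.957 + 5300 × 0.396 = 6747 + 2099 = 8846
Population now: 0–9=874, 10–19=3146, 20–29=3760, 30–39=8014, 40+=8846
[period 2]
Births: 3760 × 0.104 = 391
10–19: 874 × 0.968 = 846
20–29: 3146 × 0.964 = 3033
30–39: 3760 × 0.954 = 3587
40+: 8014 × 0.957 + 8846 × 0.396 = 7669 + 3503 = 11172
Population now: 0–9=391, 10–19=846, 20–29=3033, 30–39=3587, 40+=11172
[period 3]
Births: 3033 × 0.104 = 315
10–19: 391 × 0.968 = 378
20–29: 846 × 0.964 = 816
30–39: 3033 × 0.954 = 2893
40+: 3587 × 0.957 + 11172 × 0.396 = 3433 + 4424 = 7857
Population now: 0–9=315, 10–19=378, 20–29=816, 30–39=2893, 40+=7857
[period 4]
Births: 816 × 0.104 = 85
10–19: 315 × 0.968 = 305
20–29: 378 × 0.964 = 364
30–39: 816 × 0.954 = 778
40+: 2893 × 0.957 + 7857 × 0.396 = 2769 + 3111 = 5880
Population now: 0–9=85, 10–19=305, 20–29=364, 30–39=778, 40+=5880

364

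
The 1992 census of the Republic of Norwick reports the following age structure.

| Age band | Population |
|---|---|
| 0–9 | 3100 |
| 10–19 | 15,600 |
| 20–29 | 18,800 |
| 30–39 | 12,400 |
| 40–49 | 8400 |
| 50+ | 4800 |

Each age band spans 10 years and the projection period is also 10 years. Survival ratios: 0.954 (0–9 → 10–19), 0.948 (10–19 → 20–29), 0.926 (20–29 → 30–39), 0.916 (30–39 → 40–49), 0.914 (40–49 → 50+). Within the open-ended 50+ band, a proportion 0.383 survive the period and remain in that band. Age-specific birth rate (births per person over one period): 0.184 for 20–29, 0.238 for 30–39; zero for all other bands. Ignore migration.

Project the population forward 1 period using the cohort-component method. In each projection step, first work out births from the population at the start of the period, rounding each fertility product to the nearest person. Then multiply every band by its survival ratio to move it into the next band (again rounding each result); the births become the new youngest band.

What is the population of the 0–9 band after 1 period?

6410

Let group 1 be 0–9 through group 6 = 50+.
Period 1:
Births: 18800 × 0.184 = 3459, 12400 × 0.238 = 2951 — total 6410
Group 2: 3100 × 0.954 = 2957
Group 3: 15600 × 0.948 = 14789
Group 4: 18800 × 0.926 = 17409
Group 5: 12400 × 0.916 = 11358
Group 6: 8400 × 0.914 + 4800 × 0.383 = 7678 + 1838 = 9516
→ [6410, 2957, 14789, 17409, 11358, 9516]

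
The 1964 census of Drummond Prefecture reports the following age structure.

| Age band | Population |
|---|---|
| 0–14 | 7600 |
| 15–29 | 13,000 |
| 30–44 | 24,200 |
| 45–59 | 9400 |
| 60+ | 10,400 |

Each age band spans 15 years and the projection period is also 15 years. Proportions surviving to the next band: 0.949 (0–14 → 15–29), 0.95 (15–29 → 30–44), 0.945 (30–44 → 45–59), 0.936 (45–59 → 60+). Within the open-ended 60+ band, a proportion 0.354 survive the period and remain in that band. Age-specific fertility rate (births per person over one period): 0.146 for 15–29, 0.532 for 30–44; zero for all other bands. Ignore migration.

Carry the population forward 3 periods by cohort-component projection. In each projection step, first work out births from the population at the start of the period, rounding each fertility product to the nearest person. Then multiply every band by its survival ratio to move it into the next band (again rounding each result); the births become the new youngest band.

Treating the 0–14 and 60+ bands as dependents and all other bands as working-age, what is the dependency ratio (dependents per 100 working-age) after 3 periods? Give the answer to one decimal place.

95.3

Call the bands 1 to 5, youngest first.
— Period 1 —
Births: 13000 * 0.146 = 1898 ; 24200 * 0.532 = 12874 → 14772
Band 2: 7600 * 0.949 = 7212
Band 3: 13000 * 0.95 = 12350
Band 4: 24200 * 0.945 = 22869
Band 5: 9400 * 0.936 + 10400 * 0.354 = 8798 + 3682 = 12480
→ [14772, 7212, 12350, 22869, 12480]
— Period 2 —
Births: 7212 * 0.146 = 1053 ; 12350 * 0.532 = 6570 → 7623
Band 2: 14772 * 0.949 = 14019
Band 3: 7212 * 0.95 = 6851
Band 4: 12350 * 0.945 = 11671
Band 5: 22869 * 0.936 + 12480 * 0.354 = 21405 + 4418 = 25823
→ [7623, 14019, 6851, 11671, 25823]
— Period 3 —
Births: 14019 * 0.146 = 2047 ; 6851 * 0.532 = 3645 → 5692
Band 2: 7623 * 0.949 = 7234
Band 3: 14019 * 0.95 = 13318
Band 4: 6851 * 0.945 = 6474
Band 5: 11671 * 0.936 + 25823 * 0.354 = 10924 + 9141 = 20065
→ [5692, 7234, 13318, 6474, 20065]
Dependents (band 0–14 + band 60+) = 5692 + 20065 = 25757; working-age = 27026; ratio = 25757/27026 × 100 = 95.3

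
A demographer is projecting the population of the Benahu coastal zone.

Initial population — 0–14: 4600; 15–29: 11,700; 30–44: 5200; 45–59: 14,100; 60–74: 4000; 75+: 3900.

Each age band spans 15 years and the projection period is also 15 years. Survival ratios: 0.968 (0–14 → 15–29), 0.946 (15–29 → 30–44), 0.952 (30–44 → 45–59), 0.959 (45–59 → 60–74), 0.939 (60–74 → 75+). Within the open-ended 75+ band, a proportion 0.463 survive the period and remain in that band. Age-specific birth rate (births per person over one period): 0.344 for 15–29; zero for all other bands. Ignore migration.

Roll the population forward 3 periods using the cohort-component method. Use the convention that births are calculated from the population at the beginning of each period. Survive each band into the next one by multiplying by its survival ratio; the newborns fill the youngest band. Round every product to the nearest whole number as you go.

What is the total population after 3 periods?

32153

After projecting period 1:
Births: 11700 * 0.344 = 4025
15–29: 4600 * 0.968 = 4453
30–44: 11700 * 0.946 = 11068
45–59: 5200 * 0.952 = 4950
60–74: 14100 * 0.959 = 13522
75+: 4000 * 0.939 + 3900 * 0.463 = 3756 + 1806 = 5562
Population now: 0–14=4025, 15–29=4453, 30–44=11068, 45–59=4950, 60–74=13522, 75+=5562
After projecting period 2:
Births: 4453 * 0.344 = 1532
15–29: 4025 * 0.968 = 3896
30–44: 4453 * 0.946 = 4213
45–59: 11068 * 0.952 = 10537
60–74: 4950 * 0.959 = 4747
75+: 13522 * 0.939 + 5562 * 0.463 = 12697 + 2575 = 15272
Population now: 0–14=1532, 15–29=3896, 30–44=4213, 45–59=10537, 60–74=4747, 75+=15272
After projecting period 3:
Births: 3896 * 0.344 = 1340
15–29: 1532 * 0.968 = 1483
30–44: 3896 * 0.946 = 3686
45–59: 4213 * 0.952 = 4011
60–74: 10537 * 0.959 = 10105
75+: 4747 * 0.939 + 15272 * 0.463 = 4457 + 7071 = 11528
Population now: 0–14=1340, 15–29=1483, 30–44=3686, 45–59=4011, 60–74=10105, 75+=11528
Total after period 3: 1340 + 1483 + 3686 + 4011 + 10105 + 11528 = 32153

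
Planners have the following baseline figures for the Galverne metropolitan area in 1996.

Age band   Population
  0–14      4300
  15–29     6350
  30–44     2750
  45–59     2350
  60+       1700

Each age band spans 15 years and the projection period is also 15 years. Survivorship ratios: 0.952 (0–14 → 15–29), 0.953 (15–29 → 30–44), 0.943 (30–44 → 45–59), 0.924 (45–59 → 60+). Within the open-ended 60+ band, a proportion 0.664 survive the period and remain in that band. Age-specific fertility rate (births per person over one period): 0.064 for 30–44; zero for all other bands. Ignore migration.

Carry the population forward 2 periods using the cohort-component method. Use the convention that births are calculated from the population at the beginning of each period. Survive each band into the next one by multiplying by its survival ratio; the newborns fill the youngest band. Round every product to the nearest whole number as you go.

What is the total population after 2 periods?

14751

After projecting period 1:
Births: 2750 × 0.064 = 176
15–29: 4300 × 0.952 = 4094
30–44: 6350 × 0.953 = 6052
45–59: 2750 × 0.943 = 2593
60+: 2350 × 0.924 + 1700 × 0.664 = 2171 + 1129 = 3300
End of period: [176, 4094, 6052, 2593, 3300]
After projecting period 2:
Births: 6052 × 0.064 = 387
15–29: 176 × 0.952 = 168
30–44: 4094 × 0.953 = 3902
45–59: 6052 × 0.943 = 5707
60+: 2593 × 0.924 + 3300 × 0.664 = 2396 + 2191 = 4587
End of period: [387, 168, 3902, 5707, 4587]
Total after period 2: 387 + 168 + 3902 + 5707 + 4587 = 14751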